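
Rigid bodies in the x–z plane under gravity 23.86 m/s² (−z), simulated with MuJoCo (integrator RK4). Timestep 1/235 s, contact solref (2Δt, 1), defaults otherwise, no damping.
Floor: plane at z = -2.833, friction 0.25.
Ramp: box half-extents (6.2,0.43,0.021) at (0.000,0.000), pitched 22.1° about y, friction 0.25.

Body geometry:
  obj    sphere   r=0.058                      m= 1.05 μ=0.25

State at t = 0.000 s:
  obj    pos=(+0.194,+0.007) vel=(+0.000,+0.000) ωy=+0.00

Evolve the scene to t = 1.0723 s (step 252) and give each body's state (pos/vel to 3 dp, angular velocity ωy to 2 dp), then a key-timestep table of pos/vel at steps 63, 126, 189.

State at t = 1.0723 s:
  obj    pos=(+3.610,-1.381) vel=(+6.371,-2.587) ωy=+118.53

Key-timestep trajectory:
   step    t(s)  obj.x    obj.z    obj.vx   obj.vz 
     63  0.2681   +0.407  -0.080  +1.593  -0.647
    126  0.5362   +1.048  -0.340  +3.185  -1.293
    189  0.8043   +2.115  -0.774  +4.778  -1.940


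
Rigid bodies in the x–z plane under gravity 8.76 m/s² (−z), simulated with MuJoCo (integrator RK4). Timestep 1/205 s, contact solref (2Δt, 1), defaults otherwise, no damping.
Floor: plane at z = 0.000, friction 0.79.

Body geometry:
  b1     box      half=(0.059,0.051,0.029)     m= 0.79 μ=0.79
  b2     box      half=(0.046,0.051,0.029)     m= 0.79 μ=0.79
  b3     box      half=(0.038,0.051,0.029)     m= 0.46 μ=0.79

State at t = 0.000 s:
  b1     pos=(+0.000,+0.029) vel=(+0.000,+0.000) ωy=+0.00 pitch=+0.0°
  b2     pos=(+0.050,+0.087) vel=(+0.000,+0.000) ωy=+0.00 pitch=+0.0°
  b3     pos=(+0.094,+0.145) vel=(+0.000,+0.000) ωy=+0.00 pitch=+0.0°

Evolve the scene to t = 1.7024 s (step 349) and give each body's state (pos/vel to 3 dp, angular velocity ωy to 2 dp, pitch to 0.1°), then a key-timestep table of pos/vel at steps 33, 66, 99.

State at t = 1.7024 s:
  b1     pos=(+0.000,+0.029) vel=(+0.000,+0.000) ωy=+0.00 pitch=+0.0°
  b2     pos=(+0.093,+0.046) vel=(+0.000,+0.000) ωy=+0.00 pitch=+90.0°
  b3     pos=(+0.251,+0.029) vel=(+0.000,+0.000) ωy=+0.00 pitch=+180.0°

Key-timestep trajectory:
   step    t(s)  b1.x    b1.z    b1.vx   b1.vz   b2.x    b2.z    b2.vx   b2.vz   b3.x    b3.z    b3.vx   b3.vz 
     33  0.1610   +0.000  +0.029  +0.000  +0.000   +0.056  +0.088  +0.097  +0.009   +0.112  +0.135  +0.246  -0.167
     66  0.3220   +0.000  +0.029  +0.000  +0.000   +0.087  +0.069  +0.261  -0.489   +0.168  +0.041  +0.545  -0.345
     99  0.4829   +0.000  +0.029  +0.000  +0.000   +0.093  +0.046  +0.004  +0.007   +0.224  +0.046  +0.305  -0.096


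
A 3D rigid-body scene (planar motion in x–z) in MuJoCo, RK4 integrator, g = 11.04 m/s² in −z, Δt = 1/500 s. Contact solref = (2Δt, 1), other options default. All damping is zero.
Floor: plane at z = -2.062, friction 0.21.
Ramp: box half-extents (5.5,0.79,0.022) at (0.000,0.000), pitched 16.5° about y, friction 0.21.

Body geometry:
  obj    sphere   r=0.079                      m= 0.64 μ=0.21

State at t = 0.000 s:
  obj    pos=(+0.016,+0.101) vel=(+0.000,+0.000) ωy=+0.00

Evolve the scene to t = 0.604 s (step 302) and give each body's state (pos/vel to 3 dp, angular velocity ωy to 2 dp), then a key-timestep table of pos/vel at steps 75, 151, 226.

State at t = 0.604 s:
  obj    pos=(+0.408,-0.015) vel=(+1.297,-0.384) ωy=+17.12

Key-timestep trajectory:
   step    t(s)  obj.x    obj.z    obj.vx   obj.vz 
     75  0.1500   +0.040  +0.093  +0.322  -0.095
    151  0.3020   +0.114  +0.072  +0.649  -0.192
    226  0.4520   +0.235  +0.036  +0.971  -0.288


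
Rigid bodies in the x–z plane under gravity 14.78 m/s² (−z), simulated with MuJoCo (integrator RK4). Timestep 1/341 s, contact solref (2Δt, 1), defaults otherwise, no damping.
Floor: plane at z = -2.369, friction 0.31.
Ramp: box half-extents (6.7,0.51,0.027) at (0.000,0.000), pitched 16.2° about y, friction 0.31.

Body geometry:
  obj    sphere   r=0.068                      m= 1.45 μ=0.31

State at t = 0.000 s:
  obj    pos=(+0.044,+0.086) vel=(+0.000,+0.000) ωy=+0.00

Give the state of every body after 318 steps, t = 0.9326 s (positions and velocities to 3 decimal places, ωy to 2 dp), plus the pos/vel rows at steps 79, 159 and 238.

State at t = 0.9326 s:
  obj    pos=(+1.274,-0.271) vel=(+2.638,-0.766) ωy=+40.39

Key-timestep trajectory:
   step    t(s)  obj.x    obj.z    obj.vx   obj.vz 
     79  0.2317   +0.120  +0.064  +0.655  -0.190
    159  0.4663   +0.352  -0.003  +1.319  -0.383
    238  0.6979   +0.733  -0.114  +1.974  -0.574


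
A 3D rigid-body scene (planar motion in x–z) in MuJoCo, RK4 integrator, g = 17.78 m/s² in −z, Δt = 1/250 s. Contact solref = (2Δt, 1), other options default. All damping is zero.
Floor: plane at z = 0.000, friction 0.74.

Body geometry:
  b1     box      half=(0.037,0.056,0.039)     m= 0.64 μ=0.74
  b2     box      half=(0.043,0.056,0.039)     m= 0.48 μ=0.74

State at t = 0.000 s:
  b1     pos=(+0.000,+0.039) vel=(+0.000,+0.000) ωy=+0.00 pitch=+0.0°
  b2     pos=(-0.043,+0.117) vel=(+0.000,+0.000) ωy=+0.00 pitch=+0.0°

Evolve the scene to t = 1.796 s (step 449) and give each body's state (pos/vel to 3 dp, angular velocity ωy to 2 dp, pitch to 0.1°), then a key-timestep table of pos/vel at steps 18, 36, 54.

State at t = 1.796 s:
  b1     pos=(+0.000,+0.039) vel=(+0.000,+0.000) ωy=+0.00 pitch=+0.0°
  b2     pos=(-0.089,+0.043) vel=(+0.000,+0.000) ωy=+0.00 pitch=-90.0°

Key-timestep trajectory:
   step    t(s)  b1.x    b1.z    b1.vx   b1.vz   b2.x    b2.z    b2.vx   b2.vz 
     18  0.0720   +0.000  +0.039  +0.000  +0.000   -0.047  +0.116  -0.135  -0.036
     36  0.1440   +0.000  +0.039  +0.000  +0.000   -0.065  +0.106  -0.346  -0.342
     54  0.2160   +0.000  +0.039  +0.000  +0.000   -0.091  +0.042  -0.284  -1.233


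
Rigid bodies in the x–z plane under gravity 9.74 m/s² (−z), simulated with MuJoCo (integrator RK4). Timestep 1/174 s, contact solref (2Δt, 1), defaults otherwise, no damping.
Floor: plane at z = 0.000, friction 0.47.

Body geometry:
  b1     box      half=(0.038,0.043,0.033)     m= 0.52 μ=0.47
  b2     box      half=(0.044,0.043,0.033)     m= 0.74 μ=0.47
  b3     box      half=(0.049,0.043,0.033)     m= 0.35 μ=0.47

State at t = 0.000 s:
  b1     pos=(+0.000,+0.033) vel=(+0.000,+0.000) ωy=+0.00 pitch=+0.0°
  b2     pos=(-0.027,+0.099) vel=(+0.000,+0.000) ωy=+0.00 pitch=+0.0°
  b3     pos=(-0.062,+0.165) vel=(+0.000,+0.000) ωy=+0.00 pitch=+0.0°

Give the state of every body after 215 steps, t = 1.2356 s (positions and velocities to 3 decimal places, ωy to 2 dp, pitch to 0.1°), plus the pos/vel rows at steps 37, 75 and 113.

State at t = 1.2356 s:
  b1     pos=(+0.000,+0.033) vel=(+0.000,+0.000) ωy=+0.00 pitch=+0.0°
  b2     pos=(-0.083,+0.044) vel=(+0.000,+0.000) ωy=+0.00 pitch=-90.0°
  b3     pos=(-0.258,+0.033) vel=(+0.000,+0.000) ωy=+0.00 pitch=+180.0°

Key-timestep trajectory:
   step    t(s)  b1.x    b1.z    b1.vx   b1.vz   b2.x    b2.z    b2.vx   b2.vz   b3.x    b3.z    b3.vx   b3.vz 
     37  0.2126   +0.000  +0.033  +0.000  +0.000   -0.028  +0.099  -0.017  +0.005   -0.066  +0.164  -0.049  -0.014
     75  0.4310   +0.000  +0.033  +0.001  +0.000   -0.042  +0.100  -0.152  -0.016   -0.102  +0.145  -0.353  -0.292
    113  0.6494   +0.000  +0.033  +0.000  +0.000   -0.084  +0.044  +0.003  +0.015   -0.199  +0.059  -0.362  +0.043


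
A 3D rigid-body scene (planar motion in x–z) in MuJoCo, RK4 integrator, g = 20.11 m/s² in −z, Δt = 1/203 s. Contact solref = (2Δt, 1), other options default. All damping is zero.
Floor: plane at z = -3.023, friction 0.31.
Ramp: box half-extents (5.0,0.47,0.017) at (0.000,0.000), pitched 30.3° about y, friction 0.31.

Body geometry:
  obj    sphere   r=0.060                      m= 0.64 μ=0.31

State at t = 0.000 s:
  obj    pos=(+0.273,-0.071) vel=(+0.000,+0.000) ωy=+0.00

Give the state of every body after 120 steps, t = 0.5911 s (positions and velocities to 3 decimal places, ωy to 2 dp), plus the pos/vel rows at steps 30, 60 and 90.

State at t = 0.5911 s:
  obj    pos=(+1.367,-0.709) vel=(+3.699,-2.162) ωy=+71.38

Key-timestep trajectory:
   step    t(s)  obj.x    obj.z    obj.vx   obj.vz 
     30  0.1478   +0.342  -0.110  +0.925  -0.541
     60  0.2956   +0.547  -0.230  +1.850  -1.081
     90  0.4433   +0.888  -0.430  +2.774  -1.621


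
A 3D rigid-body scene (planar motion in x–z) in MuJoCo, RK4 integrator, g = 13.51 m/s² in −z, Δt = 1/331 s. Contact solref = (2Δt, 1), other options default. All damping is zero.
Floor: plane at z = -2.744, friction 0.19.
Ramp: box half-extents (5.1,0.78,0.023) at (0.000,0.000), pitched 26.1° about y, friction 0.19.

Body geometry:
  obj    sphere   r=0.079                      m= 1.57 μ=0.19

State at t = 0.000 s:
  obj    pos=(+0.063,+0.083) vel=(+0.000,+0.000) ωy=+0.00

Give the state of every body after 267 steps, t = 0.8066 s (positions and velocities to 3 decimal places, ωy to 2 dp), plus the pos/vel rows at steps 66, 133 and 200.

State at t = 0.8066 s:
  obj    pos=(+1.303,-0.525) vel=(+3.076,-1.507) ωy=+43.34

Key-timestep trajectory:
   step    t(s)  obj.x    obj.z    obj.vx   obj.vz 
     66  0.1994   +0.139  +0.046  +0.760  -0.373
    133  0.4018   +0.371  -0.068  +1.532  -0.751
    200  0.6042   +0.759  -0.258  +2.304  -1.129


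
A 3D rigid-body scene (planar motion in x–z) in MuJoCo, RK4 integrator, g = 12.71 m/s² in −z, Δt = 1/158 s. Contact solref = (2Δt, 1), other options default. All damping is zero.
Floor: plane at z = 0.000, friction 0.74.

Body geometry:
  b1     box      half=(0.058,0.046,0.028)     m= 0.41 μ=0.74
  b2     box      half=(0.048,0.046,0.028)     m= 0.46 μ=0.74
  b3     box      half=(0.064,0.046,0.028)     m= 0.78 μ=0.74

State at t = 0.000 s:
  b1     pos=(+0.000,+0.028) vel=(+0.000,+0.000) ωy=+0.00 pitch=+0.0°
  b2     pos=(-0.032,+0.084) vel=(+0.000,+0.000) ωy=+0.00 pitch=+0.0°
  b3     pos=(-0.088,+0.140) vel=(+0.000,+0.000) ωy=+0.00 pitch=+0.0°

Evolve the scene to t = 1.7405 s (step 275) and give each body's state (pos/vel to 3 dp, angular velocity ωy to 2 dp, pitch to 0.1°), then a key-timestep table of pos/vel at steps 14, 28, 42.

State at t = 1.7405 s:
  b1     pos=(+0.000,+0.028) vel=(+0.000,+0.000) ωy=+0.00 pitch=+0.0°
  b2     pos=(-0.032,+0.084) vel=(+0.000,+0.000) ωy=+0.00 pitch=+0.0°
  b3     pos=(-0.125,+0.064) vel=(+0.000,+0.000) ωy=+0.00 pitch=-90.0°

Key-timestep trajectory:
   step    t(s)  b1.x    b1.z    b1.vx   b1.vz   b2.x    b2.z    b2.vx   b2.vz   b3.x    b3.z    b3.vx   b3.vz 
     14  0.0886   +0.000  +0.028  +0.001  +0.000   -0.033  +0.085  -0.016  +0.017   -0.094  +0.137  -0.136  -0.059
     28  0.1772   +0.000  +0.028  +0.000  +0.000   -0.034  +0.086  +0.008  -0.007   -0.112  +0.122  -0.237  -0.382
     42  0.2658   +0.000  +0.028  +0.000  +0.000   -0.032  +0.084  -0.005  +0.004   -0.129  +0.058  +0.101  +0.164


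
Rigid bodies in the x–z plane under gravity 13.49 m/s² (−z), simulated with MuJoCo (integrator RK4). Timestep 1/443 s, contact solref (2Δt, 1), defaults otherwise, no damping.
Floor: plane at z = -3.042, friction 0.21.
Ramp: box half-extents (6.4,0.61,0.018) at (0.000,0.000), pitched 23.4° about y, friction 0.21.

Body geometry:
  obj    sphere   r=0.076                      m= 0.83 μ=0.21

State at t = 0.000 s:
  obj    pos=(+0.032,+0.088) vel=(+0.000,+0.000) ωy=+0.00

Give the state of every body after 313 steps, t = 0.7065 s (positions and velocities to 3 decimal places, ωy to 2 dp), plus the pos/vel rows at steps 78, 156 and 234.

State at t = 0.7065 s:
  obj    pos=(+0.909,-0.291) vel=(+2.482,-1.074) ωy=+35.57

Key-timestep trajectory:
   step    t(s)  obj.x    obj.z    obj.vx   obj.vz 
     78  0.1761   +0.087  +0.065  +0.618  -0.268
    156  0.3521   +0.250  -0.006  +1.237  -0.535
    234  0.5282   +0.522  -0.124  +1.855  -0.803


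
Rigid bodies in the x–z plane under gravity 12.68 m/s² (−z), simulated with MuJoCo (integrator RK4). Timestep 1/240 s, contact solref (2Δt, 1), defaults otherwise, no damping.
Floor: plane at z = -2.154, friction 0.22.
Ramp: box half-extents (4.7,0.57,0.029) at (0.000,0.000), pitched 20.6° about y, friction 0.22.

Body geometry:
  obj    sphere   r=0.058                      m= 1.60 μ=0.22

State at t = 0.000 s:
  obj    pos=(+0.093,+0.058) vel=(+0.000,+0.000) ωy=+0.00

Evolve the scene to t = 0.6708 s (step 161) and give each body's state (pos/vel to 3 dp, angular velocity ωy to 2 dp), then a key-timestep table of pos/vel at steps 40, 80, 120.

State at t = 0.6708 s:
  obj    pos=(+0.764,-0.194) vel=(+2.001,-0.752) ωy=+36.85

Key-timestep trajectory:
   step    t(s)  obj.x    obj.z    obj.vx   obj.vz 
     40  0.1667   +0.134  +0.042  +0.497  -0.187
     80  0.3333   +0.259  -0.004  +0.994  -0.374
    120  0.5000   +0.466  -0.082  +1.492  -0.561


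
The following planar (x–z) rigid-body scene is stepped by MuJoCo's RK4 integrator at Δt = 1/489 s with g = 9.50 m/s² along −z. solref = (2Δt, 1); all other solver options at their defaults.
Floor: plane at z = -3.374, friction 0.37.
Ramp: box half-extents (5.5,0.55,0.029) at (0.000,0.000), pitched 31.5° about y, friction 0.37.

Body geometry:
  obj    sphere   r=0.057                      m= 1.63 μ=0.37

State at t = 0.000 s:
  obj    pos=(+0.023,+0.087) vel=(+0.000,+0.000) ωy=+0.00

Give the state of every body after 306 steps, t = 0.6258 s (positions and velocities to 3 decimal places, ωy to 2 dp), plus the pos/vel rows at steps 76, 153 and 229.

State at t = 0.6258 s:
  obj    pos=(+0.615,-0.276) vel=(+1.892,-1.159) ωy=+38.92

Key-timestep trajectory:
   step    t(s)  obj.x    obj.z    obj.vx   obj.vz 
     76  0.1554   +0.059  +0.064  +0.470  -0.288
    153  0.3129   +0.171  -0.004  +0.946  -0.580
    229  0.4683   +0.354  -0.116  +1.416  -0.868


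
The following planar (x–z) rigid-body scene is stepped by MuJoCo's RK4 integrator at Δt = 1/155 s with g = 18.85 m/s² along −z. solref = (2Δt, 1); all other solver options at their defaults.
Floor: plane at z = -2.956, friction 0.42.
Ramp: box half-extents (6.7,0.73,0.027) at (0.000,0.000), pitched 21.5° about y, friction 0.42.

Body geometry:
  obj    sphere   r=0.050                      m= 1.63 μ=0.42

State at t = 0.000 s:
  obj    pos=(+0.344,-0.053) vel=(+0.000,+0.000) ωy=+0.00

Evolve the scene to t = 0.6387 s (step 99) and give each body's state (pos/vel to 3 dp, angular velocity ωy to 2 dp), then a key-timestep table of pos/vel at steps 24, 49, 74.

State at t = 0.6387 s:
  obj    pos=(+1.281,-0.422) vel=(+2.932,-1.155) ωy=+63.02

Key-timestep trajectory:
   step    t(s)  obj.x    obj.z    obj.vx   obj.vz 
     24  0.1548   +0.399  -0.075  +0.711  -0.280
     49  0.3161   +0.574  -0.143  +1.452  -0.572
     74  0.4774   +0.867  -0.259  +2.192  -0.863


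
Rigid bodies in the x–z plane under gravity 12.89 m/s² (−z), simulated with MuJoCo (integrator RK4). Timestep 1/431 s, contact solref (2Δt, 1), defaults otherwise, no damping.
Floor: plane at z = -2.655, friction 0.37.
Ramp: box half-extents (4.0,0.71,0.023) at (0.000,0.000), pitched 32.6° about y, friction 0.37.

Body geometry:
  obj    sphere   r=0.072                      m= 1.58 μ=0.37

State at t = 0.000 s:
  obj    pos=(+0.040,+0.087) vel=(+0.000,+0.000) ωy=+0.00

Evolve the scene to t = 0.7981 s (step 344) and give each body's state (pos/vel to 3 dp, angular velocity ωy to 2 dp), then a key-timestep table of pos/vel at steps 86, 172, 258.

State at t = 0.7981 s:
  obj    pos=(+1.371,-0.764) vel=(+3.336,-2.133) ωy=+54.98

Key-timestep trajectory:
   step    t(s)  obj.x    obj.z    obj.vx   obj.vz 
     86  0.1995   +0.123  +0.034  +0.834  -0.533
    172  0.3991   +0.373  -0.126  +1.668  -1.067
    258  0.5986   +0.789  -0.392  +2.502  -1.600


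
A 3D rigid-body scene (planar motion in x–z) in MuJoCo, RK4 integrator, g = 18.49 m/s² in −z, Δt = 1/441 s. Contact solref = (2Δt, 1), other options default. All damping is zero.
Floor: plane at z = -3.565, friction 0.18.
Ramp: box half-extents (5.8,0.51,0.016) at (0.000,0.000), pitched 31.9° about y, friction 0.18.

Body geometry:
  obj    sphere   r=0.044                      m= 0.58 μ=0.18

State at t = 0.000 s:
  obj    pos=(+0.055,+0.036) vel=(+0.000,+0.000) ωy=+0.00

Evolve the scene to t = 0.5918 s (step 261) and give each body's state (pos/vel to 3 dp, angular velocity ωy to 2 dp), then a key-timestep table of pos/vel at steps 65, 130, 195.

State at t = 0.5918 s:
  obj    pos=(+1.093,-0.610) vel=(+3.507,-2.183) ωy=+93.85

Key-timestep trajectory:
   step    t(s)  obj.x    obj.z    obj.vx   obj.vz 
     65  0.1474   +0.120  -0.004  +0.875  -0.541
    130  0.2948   +0.313  -0.124  +1.747  -1.087
    195  0.4422   +0.635  -0.324  +2.620  -1.631


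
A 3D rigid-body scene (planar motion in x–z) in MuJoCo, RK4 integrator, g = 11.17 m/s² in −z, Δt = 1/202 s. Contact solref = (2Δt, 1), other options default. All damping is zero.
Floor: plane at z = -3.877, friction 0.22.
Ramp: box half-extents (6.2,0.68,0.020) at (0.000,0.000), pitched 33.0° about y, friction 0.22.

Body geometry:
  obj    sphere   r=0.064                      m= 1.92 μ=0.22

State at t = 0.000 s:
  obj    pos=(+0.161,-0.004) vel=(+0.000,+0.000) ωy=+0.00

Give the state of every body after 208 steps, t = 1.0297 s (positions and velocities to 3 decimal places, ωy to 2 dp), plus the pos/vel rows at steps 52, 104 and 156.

State at t = 1.0297 s:
  obj    pos=(+2.093,-1.259) vel=(+3.753,-2.437) ωy=+69.89

Key-timestep trajectory:
   step    t(s)  obj.x    obj.z    obj.vx   obj.vz 
     52  0.2574   +0.282  -0.083  +0.938  -0.609
    104  0.5149   +0.644  -0.318  +1.877  -1.219
    156  0.7723   +1.248  -0.710  +2.815  -1.828


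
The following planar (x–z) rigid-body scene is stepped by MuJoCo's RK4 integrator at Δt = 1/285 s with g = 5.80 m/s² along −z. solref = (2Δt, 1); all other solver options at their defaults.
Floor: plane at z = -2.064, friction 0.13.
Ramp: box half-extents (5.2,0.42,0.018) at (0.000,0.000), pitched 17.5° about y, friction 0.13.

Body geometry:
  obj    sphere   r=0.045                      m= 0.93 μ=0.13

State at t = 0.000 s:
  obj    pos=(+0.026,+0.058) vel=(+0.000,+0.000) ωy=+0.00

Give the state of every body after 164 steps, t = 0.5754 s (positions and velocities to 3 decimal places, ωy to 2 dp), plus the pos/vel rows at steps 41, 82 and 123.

State at t = 0.5754 s:
  obj    pos=(+0.223,-0.004) vel=(+0.684,-0.216) ωy=+15.93

Key-timestep trajectory:
   step    t(s)  obj.x    obj.z    obj.vx   obj.vz 
     41  0.1439   +0.038  +0.054  +0.171  -0.054
     82  0.2877   +0.075  +0.042  +0.342  -0.108
    123  0.4316   +0.137  +0.023  +0.513  -0.162


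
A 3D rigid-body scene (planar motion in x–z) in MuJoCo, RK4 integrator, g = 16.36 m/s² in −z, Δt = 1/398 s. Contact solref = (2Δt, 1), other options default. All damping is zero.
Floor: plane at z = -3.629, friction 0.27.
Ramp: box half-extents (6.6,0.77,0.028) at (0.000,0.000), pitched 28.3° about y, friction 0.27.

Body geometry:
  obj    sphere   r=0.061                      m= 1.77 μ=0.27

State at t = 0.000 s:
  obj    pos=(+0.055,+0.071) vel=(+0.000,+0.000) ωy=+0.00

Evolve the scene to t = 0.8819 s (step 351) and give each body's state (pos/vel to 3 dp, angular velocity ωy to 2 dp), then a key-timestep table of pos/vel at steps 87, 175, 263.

State at t = 0.8819 s:
  obj    pos=(+1.952,-0.950) vel=(+4.302,-2.316) ωy=+80.09

Key-timestep trajectory:
   step    t(s)  obj.x    obj.z    obj.vx   obj.vz 
     87  0.2186   +0.172  +0.009  +1.066  -0.574
    175  0.4397   +0.527  -0.183  +2.145  -1.155
    263  0.6608   +1.120  -0.502  +3.223  -1.736


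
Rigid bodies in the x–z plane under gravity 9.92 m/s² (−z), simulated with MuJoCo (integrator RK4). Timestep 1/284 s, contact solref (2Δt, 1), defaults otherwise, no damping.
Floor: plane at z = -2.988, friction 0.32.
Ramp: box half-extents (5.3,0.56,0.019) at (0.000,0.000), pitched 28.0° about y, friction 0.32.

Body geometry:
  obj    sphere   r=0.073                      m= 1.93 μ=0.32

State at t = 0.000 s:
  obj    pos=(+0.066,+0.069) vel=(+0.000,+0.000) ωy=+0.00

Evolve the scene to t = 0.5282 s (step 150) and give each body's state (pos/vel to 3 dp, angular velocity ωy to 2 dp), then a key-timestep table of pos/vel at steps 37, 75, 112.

State at t = 0.5282 s:
  obj    pos=(+0.476,-0.149) vel=(+1.551,-0.825) ωy=+24.06

Key-timestep trajectory:
   step    t(s)  obj.x    obj.z    obj.vx   obj.vz 
     37  0.1303   +0.091  +0.056  +0.383  -0.204
     75  0.2641   +0.168  +0.015  +0.776  -0.412
    112  0.3944   +0.294  -0.052  +1.158  -0.616


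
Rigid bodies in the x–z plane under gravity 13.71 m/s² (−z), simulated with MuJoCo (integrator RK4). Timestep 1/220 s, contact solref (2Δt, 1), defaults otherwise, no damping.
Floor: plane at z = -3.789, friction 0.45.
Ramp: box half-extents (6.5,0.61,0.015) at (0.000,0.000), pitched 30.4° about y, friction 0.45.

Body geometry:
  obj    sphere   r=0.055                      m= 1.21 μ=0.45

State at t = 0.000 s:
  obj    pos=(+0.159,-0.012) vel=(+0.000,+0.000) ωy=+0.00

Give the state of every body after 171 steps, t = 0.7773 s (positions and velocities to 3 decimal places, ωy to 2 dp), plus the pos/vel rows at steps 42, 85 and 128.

State at t = 0.7773 s:
  obj    pos=(+1.450,-0.770) vel=(+3.322,-1.949) ωy=+70.02

Key-timestep trajectory:
   step    t(s)  obj.x    obj.z    obj.vx   obj.vz 
     42  0.1909   +0.237  -0.058  +0.816  -0.479
     85  0.3864   +0.478  -0.199  +1.652  -0.969
    128  0.5818   +0.883  -0.437  +2.487  -1.459


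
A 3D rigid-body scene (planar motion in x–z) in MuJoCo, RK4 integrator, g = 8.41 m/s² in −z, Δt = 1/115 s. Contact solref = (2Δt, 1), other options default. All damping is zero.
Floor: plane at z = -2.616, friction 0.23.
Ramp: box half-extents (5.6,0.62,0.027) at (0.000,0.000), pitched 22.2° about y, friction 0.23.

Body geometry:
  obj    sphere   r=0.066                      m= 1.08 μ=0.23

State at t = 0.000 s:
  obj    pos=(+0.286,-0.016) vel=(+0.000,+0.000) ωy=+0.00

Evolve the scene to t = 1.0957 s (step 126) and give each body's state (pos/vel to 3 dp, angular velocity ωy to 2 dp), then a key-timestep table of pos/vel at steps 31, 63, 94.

State at t = 1.0957 s:
  obj    pos=(+1.547,-0.531) vel=(+2.303,-0.940) ωy=+37.67

Key-timestep trajectory:
   step    t(s)  obj.x    obj.z    obj.vx   obj.vz 
     31  0.2696   +0.362  -0.047  +0.567  -0.231
     63  0.5478   +0.601  -0.145  +1.151  -0.470
     94  0.8174   +0.988  -0.303  +1.718  -0.701


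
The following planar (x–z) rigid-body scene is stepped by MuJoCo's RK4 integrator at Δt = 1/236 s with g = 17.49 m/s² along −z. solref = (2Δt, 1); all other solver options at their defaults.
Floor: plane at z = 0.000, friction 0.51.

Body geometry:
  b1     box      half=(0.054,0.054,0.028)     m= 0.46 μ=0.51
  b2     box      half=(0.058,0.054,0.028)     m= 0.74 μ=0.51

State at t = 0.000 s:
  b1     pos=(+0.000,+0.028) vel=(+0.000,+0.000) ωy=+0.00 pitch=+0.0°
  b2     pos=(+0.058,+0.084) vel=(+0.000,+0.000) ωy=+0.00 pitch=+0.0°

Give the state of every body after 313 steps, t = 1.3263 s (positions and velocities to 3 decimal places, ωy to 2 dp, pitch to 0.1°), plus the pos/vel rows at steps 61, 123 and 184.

State at t = 1.3263 s:
  b1     pos=(+0.000,+0.028) vel=(+0.000,+0.000) ωy=+0.00 pitch=+0.0°
  b2     pos=(+0.115,+0.058) vel=(+0.000,+0.000) ωy=+0.00 pitch=+90.0°

Key-timestep trajectory:
   step    t(s)  b1.x    b1.z    b1.vx   b1.vz   b2.x    b2.z    b2.vx   b2.vz 
     61  0.2585   +0.000  +0.028  +0.000  +0.000   +0.109  +0.060  +0.467  -0.165
    123  0.5212   +0.000  +0.028  +0.000  +0.000   +0.138  +0.064  -0.061  -0.005
    184  0.7797   +0.000  +0.028  +0.000  +0.000   +0.116  +0.058  +0.260  -0.087


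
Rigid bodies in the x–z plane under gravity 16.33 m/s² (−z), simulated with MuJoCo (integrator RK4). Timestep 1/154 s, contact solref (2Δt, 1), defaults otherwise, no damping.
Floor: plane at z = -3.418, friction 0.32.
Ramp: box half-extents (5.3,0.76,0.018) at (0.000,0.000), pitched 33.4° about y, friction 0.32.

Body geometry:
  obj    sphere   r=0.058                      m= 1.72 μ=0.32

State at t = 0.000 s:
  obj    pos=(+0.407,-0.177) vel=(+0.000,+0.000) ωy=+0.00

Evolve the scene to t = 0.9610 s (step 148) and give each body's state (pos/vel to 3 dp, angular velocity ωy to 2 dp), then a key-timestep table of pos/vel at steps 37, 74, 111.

State at t = 0.9610 s:
  obj    pos=(+2.883,-1.810) vel=(+5.152,-3.397) ωy=+106.36

Key-timestep trajectory:
   step    t(s)  obj.x    obj.z    obj.vx   obj.vz 
     37  0.2403   +0.562  -0.279  +1.288  -0.849
     74  0.4805   +1.026  -0.585  +2.576  -1.699
    111  0.7208   +1.800  -1.096  +3.864  -2.548


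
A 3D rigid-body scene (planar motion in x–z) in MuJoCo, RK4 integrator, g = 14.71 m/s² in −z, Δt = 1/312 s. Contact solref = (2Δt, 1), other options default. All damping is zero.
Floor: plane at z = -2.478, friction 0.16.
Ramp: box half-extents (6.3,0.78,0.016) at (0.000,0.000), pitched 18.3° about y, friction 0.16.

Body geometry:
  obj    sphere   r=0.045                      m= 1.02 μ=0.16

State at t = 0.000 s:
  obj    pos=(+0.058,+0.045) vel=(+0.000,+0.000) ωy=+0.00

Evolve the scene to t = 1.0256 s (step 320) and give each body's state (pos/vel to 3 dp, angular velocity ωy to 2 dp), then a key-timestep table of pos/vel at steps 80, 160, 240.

State at t = 1.0256 s:
  obj    pos=(+1.706,-0.500) vel=(+3.213,-1.063) ωy=+75.19

Key-timestep trajectory:
   step    t(s)  obj.x    obj.z    obj.vx   obj.vz 
     80  0.2564   +0.161  +0.011  +0.803  -0.266
    160  0.5128   +0.470  -0.091  +1.606  -0.531
    240  0.7692   +0.985  -0.261  +2.410  -0.797


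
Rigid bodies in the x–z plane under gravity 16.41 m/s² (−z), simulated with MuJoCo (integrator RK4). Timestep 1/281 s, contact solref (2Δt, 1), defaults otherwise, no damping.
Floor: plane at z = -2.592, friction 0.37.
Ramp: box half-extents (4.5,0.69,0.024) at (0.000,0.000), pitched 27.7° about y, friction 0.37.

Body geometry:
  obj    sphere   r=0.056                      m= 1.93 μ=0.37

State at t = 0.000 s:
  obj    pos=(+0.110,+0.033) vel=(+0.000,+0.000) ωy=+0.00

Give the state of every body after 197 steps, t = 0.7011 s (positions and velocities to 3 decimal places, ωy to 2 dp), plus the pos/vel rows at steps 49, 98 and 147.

State at t = 0.7011 s:
  obj    pos=(+1.296,-0.590) vel=(+3.382,-1.776) ωy=+68.20

Key-timestep trajectory:
   step    t(s)  obj.x    obj.z    obj.vx   obj.vz 
     49  0.1744   +0.183  -0.006  +0.841  -0.442
     98  0.3488   +0.403  -0.121  +1.683  -0.883
    147  0.5231   +0.770  -0.314  +2.524  -1.325


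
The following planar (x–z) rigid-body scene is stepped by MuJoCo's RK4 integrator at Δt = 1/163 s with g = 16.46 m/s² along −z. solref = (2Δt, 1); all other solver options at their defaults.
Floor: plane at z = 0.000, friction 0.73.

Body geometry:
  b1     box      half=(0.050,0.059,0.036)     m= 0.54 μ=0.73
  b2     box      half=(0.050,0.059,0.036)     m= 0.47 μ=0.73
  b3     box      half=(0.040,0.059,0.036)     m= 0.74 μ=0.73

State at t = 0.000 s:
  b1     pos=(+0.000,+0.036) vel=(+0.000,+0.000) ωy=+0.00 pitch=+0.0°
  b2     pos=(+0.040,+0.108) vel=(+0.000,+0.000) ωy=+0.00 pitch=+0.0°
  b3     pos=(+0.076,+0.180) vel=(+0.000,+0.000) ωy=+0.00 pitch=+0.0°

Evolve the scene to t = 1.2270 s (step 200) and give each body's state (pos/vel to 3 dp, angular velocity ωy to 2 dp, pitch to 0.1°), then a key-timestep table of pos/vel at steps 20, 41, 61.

State at t = 1.2270 s:
  b1     pos=(+0.000,+0.036) vel=(+0.000,+0.000) ωy=+0.00 pitch=+0.0°
  b2     pos=(+0.092,+0.050) vel=(+0.000,+0.000) ωy=+0.00 pitch=+90.0°
  b3     pos=(+0.195,+0.040) vel=(+0.000,+0.000) ωy=+0.00 pitch=+90.0°

Key-timestep trajectory:
   step    t(s)  b1.x    b1.z    b1.vx   b1.vz   b2.x    b2.z    b2.vx   b2.vz   b3.x    b3.z    b3.vx   b3.vz 
     20  0.1227   +0.000  +0.036  -0.002  +0.000   +0.047  +0.109  +0.137  +0.013   +0.097  +0.172  +0.381  -0.172
     41  0.2515   +0.000  +0.036  +0.000  +0.000   +0.084  +0.086  +0.381  -0.768   +0.173  +0.074  +0.663  -1.684
     61  0.3742   +0.000  +0.036  +0.000  +0.000   +0.092  +0.050  -0.003  +0.003   +0.201  +0.044  -0.179  -0.118


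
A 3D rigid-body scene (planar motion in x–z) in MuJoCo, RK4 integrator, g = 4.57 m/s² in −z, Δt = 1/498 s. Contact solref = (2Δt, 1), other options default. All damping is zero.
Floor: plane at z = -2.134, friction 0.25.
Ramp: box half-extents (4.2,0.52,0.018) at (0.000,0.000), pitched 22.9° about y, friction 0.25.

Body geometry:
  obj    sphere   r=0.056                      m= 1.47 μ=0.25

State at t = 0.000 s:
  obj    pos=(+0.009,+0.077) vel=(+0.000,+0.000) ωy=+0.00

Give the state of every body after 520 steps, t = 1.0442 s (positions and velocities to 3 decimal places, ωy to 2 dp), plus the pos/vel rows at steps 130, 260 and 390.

State at t = 1.0442 s:
  obj    pos=(+0.647,-0.193) vel=(+1.222,-0.516) ωy=+23.68

Key-timestep trajectory:
   step    t(s)  obj.x    obj.z    obj.vx   obj.vz 
    130  0.2610   +0.049  +0.060  +0.305  -0.129
    260  0.5221   +0.168  +0.009  +0.611  -0.258
    390  0.7831   +0.368  -0.075  +0.916  -0.387


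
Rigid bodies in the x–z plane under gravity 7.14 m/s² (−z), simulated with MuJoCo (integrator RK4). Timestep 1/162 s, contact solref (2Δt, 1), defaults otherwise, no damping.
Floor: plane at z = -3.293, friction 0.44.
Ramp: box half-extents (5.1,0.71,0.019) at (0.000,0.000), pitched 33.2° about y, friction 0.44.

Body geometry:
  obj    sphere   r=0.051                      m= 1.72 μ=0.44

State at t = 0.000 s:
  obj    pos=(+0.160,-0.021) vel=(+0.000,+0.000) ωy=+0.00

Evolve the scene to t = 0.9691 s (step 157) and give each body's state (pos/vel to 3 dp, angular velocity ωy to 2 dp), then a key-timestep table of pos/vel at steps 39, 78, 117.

State at t = 0.9691 s:
  obj    pos=(+1.257,-0.739) vel=(+2.265,-1.482) ωy=+53.06

Key-timestep trajectory:
   step    t(s)  obj.x    obj.z    obj.vx   obj.vz 
     39  0.2407   +0.228  -0.065  +0.563  -0.368
     78  0.4815   +0.431  -0.198  +1.125  -0.736
    117  0.7222   +0.770  -0.420  +1.688  -1.104


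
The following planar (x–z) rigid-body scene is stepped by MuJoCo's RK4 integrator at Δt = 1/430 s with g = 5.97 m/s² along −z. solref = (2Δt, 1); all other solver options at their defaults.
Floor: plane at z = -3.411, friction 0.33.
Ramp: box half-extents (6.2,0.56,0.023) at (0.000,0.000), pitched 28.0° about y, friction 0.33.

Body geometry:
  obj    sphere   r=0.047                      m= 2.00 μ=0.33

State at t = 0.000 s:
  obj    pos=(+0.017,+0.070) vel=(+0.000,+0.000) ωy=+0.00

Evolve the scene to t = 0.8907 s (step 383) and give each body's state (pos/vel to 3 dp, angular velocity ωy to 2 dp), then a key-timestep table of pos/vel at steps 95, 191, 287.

State at t = 0.8907 s:
  obj    pos=(+0.718,-0.303) vel=(+1.574,-0.837) ωy=+37.94

Key-timestep trajectory:
   step    t(s)  obj.x    obj.z    obj.vx   obj.vz 
     95  0.2209   +0.060  +0.047  +0.391  -0.208
    191  0.4442   +0.191  -0.023  +0.785  -0.417
    287  0.6674   +0.411  -0.139  +1.180  -0.627


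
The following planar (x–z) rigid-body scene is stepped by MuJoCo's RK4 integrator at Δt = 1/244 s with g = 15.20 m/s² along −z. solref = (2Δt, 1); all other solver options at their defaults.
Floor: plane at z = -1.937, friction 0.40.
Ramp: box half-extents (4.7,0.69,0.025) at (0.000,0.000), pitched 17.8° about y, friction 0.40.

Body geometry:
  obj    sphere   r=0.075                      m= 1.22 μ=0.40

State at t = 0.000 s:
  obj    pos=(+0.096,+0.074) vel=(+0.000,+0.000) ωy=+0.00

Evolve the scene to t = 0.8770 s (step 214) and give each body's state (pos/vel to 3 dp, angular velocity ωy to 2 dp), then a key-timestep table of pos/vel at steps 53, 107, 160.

State at t = 0.8770 s:
  obj    pos=(+1.312,-0.316) vel=(+2.772,-0.890) ωy=+38.81

Key-timestep trajectory:
   step    t(s)  obj.x    obj.z    obj.vx   obj.vz 
     53  0.2172   +0.171  +0.050  +0.687  -0.220
    107  0.4385   +0.400  -0.023  +1.386  -0.445
    160  0.6557   +0.776  -0.144  +2.072  -0.665


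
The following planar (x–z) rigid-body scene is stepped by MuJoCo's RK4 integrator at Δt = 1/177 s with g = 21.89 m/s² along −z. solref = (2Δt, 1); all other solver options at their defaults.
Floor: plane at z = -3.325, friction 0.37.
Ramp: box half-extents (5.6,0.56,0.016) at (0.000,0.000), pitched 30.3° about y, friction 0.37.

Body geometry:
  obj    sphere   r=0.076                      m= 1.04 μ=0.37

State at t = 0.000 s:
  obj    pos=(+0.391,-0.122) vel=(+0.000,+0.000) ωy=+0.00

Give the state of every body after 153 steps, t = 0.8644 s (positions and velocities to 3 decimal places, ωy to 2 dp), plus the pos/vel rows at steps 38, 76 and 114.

State at t = 0.8644 s:
  obj    pos=(+2.936,-1.609) vel=(+5.888,-3.440) ωy=+89.71

Key-timestep trajectory:
   step    t(s)  obj.x    obj.z    obj.vx   obj.vz 
     38  0.2147   +0.548  -0.214  +1.463  -0.855
     76  0.4294   +1.019  -0.489  +2.925  -1.709
    114  0.6441   +1.804  -0.948  +4.387  -2.564


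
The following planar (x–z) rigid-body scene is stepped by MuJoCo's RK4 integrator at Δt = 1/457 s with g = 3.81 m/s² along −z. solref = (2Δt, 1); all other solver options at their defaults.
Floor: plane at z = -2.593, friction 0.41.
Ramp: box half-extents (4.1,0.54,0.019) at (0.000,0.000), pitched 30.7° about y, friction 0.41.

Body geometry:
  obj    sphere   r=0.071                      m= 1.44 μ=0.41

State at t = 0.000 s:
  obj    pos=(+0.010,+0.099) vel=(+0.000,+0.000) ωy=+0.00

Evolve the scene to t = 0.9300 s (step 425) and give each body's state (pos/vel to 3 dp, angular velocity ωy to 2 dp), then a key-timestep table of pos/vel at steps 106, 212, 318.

State at t = 0.9300 s:
  obj    pos=(+0.527,-0.208) vel=(+1.111,-0.660) ωy=+18.20

Key-timestep trajectory:
   step    t(s)  obj.x    obj.z    obj.vx   obj.vz 
    106  0.2319   +0.042  +0.080  +0.277  -0.165
    212  0.4639   +0.138  +0.022  +0.554  -0.329
    318  0.6958   +0.299  -0.073  +0.831  -0.494


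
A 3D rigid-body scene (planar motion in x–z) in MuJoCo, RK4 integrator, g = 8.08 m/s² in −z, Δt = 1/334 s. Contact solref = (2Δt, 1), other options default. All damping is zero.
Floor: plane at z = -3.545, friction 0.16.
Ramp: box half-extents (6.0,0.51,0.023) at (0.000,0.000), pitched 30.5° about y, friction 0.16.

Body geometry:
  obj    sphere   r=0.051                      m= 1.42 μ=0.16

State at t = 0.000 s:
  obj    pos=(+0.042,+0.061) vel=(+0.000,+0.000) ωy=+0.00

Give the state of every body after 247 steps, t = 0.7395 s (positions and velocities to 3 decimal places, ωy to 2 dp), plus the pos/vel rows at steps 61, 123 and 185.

State at t = 0.7395 s:
  obj    pos=(+0.746,-0.354) vel=(+1.904,-1.122) ωy=+40.32

Key-timestep trajectory:
   step    t(s)  obj.x    obj.z    obj.vx   obj.vz 
     61  0.1826   +0.085  +0.036  +0.472  -0.276
    123  0.3683   +0.217  -0.042  +0.948  -0.560
    185  0.5539   +0.437  -0.172  +1.422  -0.852


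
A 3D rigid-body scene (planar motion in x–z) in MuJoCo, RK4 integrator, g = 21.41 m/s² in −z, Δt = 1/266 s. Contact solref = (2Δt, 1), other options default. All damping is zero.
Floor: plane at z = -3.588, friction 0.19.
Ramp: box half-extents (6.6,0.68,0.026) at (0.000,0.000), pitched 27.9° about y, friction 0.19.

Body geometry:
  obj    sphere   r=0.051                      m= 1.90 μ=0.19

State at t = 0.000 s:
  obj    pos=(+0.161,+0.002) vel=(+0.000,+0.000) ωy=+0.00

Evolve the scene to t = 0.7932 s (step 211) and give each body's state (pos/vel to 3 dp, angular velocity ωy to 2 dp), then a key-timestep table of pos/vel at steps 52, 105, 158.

State at t = 0.7932 s:
  obj    pos=(+2.151,-1.052) vel=(+5.017,-2.656) ωy=+111.27

Key-timestep trajectory:
   step    t(s)  obj.x    obj.z    obj.vx   obj.vz 
     52  0.1955   +0.282  -0.062  +1.237  -0.655
    105  0.3947   +0.654  -0.259  +2.497  -1.322
    158  0.5940   +1.277  -0.589  +3.757  -1.989


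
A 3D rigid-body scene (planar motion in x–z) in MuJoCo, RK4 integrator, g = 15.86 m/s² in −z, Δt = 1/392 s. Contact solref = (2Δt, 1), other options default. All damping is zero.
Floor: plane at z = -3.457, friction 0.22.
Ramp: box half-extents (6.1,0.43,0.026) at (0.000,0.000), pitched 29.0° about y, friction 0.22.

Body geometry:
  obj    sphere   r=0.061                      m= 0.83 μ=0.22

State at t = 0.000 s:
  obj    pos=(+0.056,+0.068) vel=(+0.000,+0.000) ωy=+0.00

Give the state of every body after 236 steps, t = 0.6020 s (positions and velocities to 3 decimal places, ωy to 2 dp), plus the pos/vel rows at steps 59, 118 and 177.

State at t = 0.6020 s:
  obj    pos=(+0.927,-0.414) vel=(+2.892,-1.603) ωy=+54.19

Key-timestep trajectory:
   step    t(s)  obj.x    obj.z    obj.vx   obj.vz 
     59  0.1505   +0.111  +0.038  +0.723  -0.401
    118  0.3010   +0.274  -0.052  +1.446  -0.802
    177  0.4515   +0.546  -0.203  +2.169  -1.202


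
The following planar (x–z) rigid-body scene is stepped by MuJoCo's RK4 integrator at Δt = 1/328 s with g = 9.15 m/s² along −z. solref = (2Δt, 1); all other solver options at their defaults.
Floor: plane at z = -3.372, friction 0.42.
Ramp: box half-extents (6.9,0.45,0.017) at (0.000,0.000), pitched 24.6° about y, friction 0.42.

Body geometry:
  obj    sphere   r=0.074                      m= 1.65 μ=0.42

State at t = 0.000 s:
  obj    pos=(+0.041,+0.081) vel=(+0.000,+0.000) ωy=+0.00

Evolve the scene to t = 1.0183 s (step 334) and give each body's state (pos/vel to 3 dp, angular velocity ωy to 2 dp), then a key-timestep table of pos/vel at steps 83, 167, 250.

State at t = 1.0183 s:
  obj    pos=(+1.324,-0.506) vel=(+2.519,-1.153) ωy=+37.43

Key-timestep trajectory:
   step    t(s)  obj.x    obj.z    obj.vx   obj.vz 
     83  0.2530   +0.120  +0.045  +0.626  -0.287
    167  0.5091   +0.362  -0.066  +1.260  -0.577
    250  0.7622   +0.760  -0.248  +1.886  -0.863


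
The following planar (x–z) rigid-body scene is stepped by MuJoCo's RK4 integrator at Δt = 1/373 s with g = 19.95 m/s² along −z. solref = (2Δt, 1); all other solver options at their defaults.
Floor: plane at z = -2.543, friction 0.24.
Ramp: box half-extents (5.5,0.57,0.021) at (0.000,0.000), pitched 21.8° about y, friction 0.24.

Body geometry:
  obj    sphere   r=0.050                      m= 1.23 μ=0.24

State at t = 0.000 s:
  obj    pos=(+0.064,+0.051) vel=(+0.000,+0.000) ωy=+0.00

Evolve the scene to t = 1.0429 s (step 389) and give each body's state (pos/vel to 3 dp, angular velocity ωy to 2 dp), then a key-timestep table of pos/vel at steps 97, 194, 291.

State at t = 1.0429 s:
  obj    pos=(+2.736,-1.018) vel=(+5.124,-2.050) ωy=+110.37

Key-timestep trajectory:
   step    t(s)  obj.x    obj.z    obj.vx   obj.vz 
     97  0.2601   +0.230  -0.016  +1.278  -0.511
    194  0.5201   +0.729  -0.215  +2.556  -1.022
    291  0.7802   +1.559  -0.547  +3.833  -1.533


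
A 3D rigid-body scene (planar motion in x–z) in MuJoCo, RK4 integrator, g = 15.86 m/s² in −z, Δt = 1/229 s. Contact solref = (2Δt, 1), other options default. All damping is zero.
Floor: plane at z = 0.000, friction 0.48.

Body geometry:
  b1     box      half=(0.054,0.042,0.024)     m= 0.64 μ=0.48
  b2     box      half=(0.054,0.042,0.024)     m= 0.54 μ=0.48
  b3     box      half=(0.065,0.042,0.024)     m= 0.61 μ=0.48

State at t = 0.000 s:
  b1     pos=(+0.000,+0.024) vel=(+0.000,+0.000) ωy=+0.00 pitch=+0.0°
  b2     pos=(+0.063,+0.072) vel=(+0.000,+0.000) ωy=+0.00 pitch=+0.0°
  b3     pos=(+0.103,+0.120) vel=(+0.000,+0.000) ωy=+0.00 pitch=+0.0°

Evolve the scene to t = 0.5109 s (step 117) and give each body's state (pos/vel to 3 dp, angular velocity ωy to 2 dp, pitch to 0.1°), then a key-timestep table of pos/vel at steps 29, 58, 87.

State at t = 0.5109 s:
  b1     pos=(-0.001,+0.024) vel=(-0.001,+0.000) ωy=+0.00 pitch=+0.0°
  b2     pos=(+0.078,+0.057) vel=(+0.000,+0.000) ωy=-0.02 pitch=+49.2°
  b3     pos=(+0.142,+0.063) vel=(+0.000,+0.000) ωy=-0.01 pitch=+44.5°

Key-timestep trajectory:
   step    t(s)  b1.x    b1.z    b1.vx   b1.vz   b2.x    b2.z    b2.vx   b2.vz   b3.x    b3.z    b3.vx   b3.vz 
     29  0.1266   +0.000  +0.024  +0.000  +0.000   +0.078  +0.057  +0.225  -0.406   +0.142  +0.065  +0.467  -1.161
     58  0.2533   -0.001  +0.024  -0.014  +0.007   +0.077  +0.057  +0.008  +0.035   +0.142  +0.062  +0.004  +0.016
     87  0.3799   -0.001  +0.024  -0.001  +0.000   +0.078  +0.057  +0.000  +0.000   +0.142  +0.063  +0.000  +0.000
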